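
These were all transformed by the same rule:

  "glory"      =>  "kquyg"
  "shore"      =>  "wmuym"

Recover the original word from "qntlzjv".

mineral

In glory: g→k is +4, l→q is +5, o→u is +6, r→y is +7 — the shift increases by 1 each position. Each letter shifts forward by (position + 4), i.e. 4, 5, 6, … — the shift grows by one for each successive letter.
Reversing it on qntlzjv: q−4=m, n−5=i, t−6=n, l−7=e, z−8=r, j−9=a, v−10=l.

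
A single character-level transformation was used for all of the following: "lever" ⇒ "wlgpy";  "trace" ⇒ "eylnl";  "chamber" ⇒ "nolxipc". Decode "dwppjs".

speech

A repeating key of period 3 is used — shifts +11, +7, +11 over and over.
Reversing it on dwppjs: d−11=s, w−7=p, p−11=e, p−11=e, j−7=c, s−11=h.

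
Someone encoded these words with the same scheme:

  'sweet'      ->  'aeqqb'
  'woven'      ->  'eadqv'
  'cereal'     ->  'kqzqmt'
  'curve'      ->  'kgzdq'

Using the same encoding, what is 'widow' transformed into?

eulae

The shift depends on letter class: consonant s→a is +8, but vowel e→q is +12. Vowels shift forward by 12 and consonants shift forward by 8.
On widow: w(cons)+8=e, i(vowel)+12=u, d(cons)+8=l, o(vowel)+12=a, w(cons)+8=e.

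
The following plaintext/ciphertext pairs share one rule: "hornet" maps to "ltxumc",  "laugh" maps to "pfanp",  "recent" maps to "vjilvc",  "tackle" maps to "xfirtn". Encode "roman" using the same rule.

vtshv

In hornet: h→l is +4, o→t is +5, r→x is +6, n→u is +7 — the shift increases by 1 each position. The shift increases by 1 at each position, starting from +4: 4, 5, 6, ….
Applying it to roman: r+4=v, o+5=t, m+6=s, a+7=h, n+8=v.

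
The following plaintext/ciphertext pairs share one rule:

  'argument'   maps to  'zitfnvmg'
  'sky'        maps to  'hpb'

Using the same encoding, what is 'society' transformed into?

hlxrvgb

Each letter is replaced by its mirror in the alphabet: a↔z, b↔y, c↔x, and so on (the Atbash cipher).
On society: s↔h, o↔l, c↔x, i↔r, e↔v, t↔g, y↔b.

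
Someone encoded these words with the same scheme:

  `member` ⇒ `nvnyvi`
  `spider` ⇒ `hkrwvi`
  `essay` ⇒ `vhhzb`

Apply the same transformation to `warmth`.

dzings

Each pair mirrors across the alphabet (m↔n, e↔v, m↔n): positions sum to 25. Each letter is replaced by its mirror in the alphabet: a↔z, b↔y, c↔x, and so on (the Atbash cipher).
For warmth: w↔d, a↔z, r↔i, m↔n, t↔g, h↔s.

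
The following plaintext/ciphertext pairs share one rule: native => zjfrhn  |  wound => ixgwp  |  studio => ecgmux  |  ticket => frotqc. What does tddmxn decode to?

hurdle

Shifts by position in native: pos 0: n→z (+12), pos 1: a→j (+9), pos 2: t→f (+12), pos 3: i→r (+9) — repeating every 2. The shifts repeat in a cycle of length 2: positions 0,1,… shift by +12, +9, then the pattern repeats.
Decoding tddmxn: t−12=h, d−9=u, d−12=r, m−9=d, x−12=l, n−9=e.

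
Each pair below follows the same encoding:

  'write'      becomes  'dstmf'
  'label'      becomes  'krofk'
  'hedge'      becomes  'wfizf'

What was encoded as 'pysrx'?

w(22)→d(3) and r(17)→s(18) fit y≡23x+17 (mod 26); the inverse of 23 mod 26 is 17. Treating letters as 0–25, the rule is x ↦ 23x + 17 (mod 26).
Decoding pysrx: p(15)→17·(15−17)≡18=s; y(24)→17·(24−17)≡15=p; s(18)→17·(18−17)≡17=r; r(17)→17·(17−17)≡0=a; x(23)→17·(23−17)≡24=y (all mod 26).

spray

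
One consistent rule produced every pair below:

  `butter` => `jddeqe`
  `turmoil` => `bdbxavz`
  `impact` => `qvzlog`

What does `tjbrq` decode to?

large

In butter: b→j is +8, u→d is +9, t→d is +10, t→e is +11 — the shift increases by 1 each position. Each letter shifts forward by (position + 8), i.e. 8, 9, 10, … — the shift grows by one for each successive letter.
Decoding tjbrq: t−8=l, j−9=a, b−10=r, r−11=g, q−12=e.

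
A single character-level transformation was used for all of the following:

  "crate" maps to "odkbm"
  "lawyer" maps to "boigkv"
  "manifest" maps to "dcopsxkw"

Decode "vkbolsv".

The output letters match the input read backwards, each shifted +10: crate reversed is etarc. The word is reversed, then every letter is shifted forward by 10.
Decoding vkbolsv: shift back: v−10=l, k−10=a, b−10=r, o−10=e, l−10=b, s−10=i, v−10=l → larebil; then reverse → liberal.

liberal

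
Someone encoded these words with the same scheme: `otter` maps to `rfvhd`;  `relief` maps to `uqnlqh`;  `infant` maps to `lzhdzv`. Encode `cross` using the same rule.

The shifts repeat in a cycle of length 3: positions 0,1,… shift by +3, +12, +2, then the pattern repeats.
On cross: c+3=f, r+12=d, o+2=q, s+3=v, s+12=e.

fdqve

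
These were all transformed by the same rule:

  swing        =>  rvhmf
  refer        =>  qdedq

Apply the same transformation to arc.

Compare letters: s→r is +25, w→v is +25, i→h is +25 — a constant shift. This is a Caesar cipher with shift 25.
On arc: a+25=z, r+25=q, c+25=b.

zqb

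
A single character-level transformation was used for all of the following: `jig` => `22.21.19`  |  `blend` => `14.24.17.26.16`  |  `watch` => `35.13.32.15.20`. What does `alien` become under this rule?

j is letter #10 and maps to 22: an offset of 12. Letters become their 1-based position plus 12 (so a→13, b→14, …).
On alien: a=1→13, l=12→24, i=9→21, e=5→17, n=14→26.

13.24.21.17.26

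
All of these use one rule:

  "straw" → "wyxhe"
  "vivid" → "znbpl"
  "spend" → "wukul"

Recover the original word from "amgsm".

In straw: s→w is +4, t→y is +5, r→x is +6, a→h is +7 — the shift increases by 1 each position. Each letter shifts forward by (position + 4), i.e. 4, 5, 6, … — the shift grows by one for each successive letter.
Undoing it on amgsm: a−4=w, m−5=h, g−6=a, s−7=l, m−8=e.

whale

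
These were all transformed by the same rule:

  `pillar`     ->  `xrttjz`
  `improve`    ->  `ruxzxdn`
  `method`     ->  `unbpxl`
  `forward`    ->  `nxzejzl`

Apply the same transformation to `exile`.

nfrtn

The shift depends on letter class: consonant p→x is +8, but vowel i→r is +9. Vowels shift forward by 9 and consonants shift forward by 8.
For exile: e(vowel)+9=n, x(cons)+8=f, i(vowel)+9=r, l(cons)+8=t, e(vowel)+9=n.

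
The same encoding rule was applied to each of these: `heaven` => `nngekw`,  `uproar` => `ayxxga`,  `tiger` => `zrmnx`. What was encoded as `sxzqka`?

It's a Vigenère-style cipher with numeric key [6,9]: position i shifts by key[i mod 2].
Reversing it on sxzqka: s−6=m, x−9=o, z−6=t, q−9=h, k−6=e, a−9=r.

mother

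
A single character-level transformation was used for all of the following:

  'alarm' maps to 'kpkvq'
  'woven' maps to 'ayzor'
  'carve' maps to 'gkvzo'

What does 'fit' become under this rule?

The shift depends on letter class: consonant l→p is +4, but vowel a→k is +10. The rule splits by letter class: vowels +10, consonants +4.
Applying it to fit: f(cons)+4=j, i(vowel)+10=s, t(cons)+4=x.

jsx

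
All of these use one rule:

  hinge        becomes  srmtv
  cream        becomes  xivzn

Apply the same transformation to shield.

This is the alphabet-reversal cipher (Atbash): a becomes z, b becomes y, etc.
For shield: s↔h, h↔s, i↔r, e↔v, l↔o, d↔w.

hsrvow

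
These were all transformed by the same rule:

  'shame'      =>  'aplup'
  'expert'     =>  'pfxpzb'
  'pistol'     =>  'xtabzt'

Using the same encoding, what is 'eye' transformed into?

The rule splits by letter class: vowels +11, consonants +8.
On eye: e(vowel)+11=p, y(cons)+8=g, e(vowel)+11=p.

pgp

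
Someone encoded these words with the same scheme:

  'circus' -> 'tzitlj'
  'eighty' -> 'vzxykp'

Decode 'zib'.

Compare letters: c→t is +17, i→z is +17, r→i is +17 — a constant shift. Each letter is shifted forward by 17 in the alphabet (a Caesar shift of +17).
Decoding zib: z−17=i, i−17=r, b−17=k.

irk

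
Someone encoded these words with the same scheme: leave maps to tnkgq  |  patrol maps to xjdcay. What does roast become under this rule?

In leave: l→t is +8, e→n is +9, a→k is +10, v→g is +11 — the shift increases by 1 each position. Letter i (0-indexed) is shifted by i+8, so successive shifts are 8, 9, 10, ….
On roast: r+8=z, o+9=x, a+10=k, s+11=d, t+12=f.

zxkdf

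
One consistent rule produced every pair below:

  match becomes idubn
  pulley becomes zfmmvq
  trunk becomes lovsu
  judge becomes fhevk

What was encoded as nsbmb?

The output letters match the input read backwards, each shifted +1: match reversed is hctam. Read the word backwards and shift each letter +1.
Reversing it on nsbmb: shift back: n−1=m, s−1=r, b−1=a, m−1=l, b−1=a → mrala; then reverse → alarm.

alarm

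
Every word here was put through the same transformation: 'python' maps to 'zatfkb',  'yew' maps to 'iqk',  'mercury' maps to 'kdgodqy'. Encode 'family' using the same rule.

kxuymr

The output letters match the input read backwards, each shifted +12: python reversed is nohtyp. The word is reversed, then every letter is shifted forward by 12.
For family: reverse → ylimaf; then shift: y+12=k, l+12=x, i+12=u, m+12=y, a+12=m, f+12=r.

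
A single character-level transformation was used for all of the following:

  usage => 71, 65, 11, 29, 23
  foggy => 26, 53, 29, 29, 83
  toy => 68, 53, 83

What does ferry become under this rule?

26, 23, 62, 62, 83

u(#21)→71 and s(#19)→65: differences scale by 3, so n = 3·pos + 8. Each letter becomes 3×(its alphabet position, a=1..z=26) + 8.
Applying it to ferry: f=6→26, e=5→23, r=18→62, r=18→62, y=25→83.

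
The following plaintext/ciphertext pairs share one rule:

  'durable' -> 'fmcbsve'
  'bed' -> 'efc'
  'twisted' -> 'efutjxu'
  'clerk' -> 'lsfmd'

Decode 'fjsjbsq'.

The output letters match the input read backwards, each shifted +1: durable reversed is elbarud. The word is reversed, then every letter is shifted forward by 1.
Reversing it on fjsjbsq: shift back: f−1=e, j−1=i, s−1=r, j−1=i, b−1=a, s−1=r, q−1=p → eiriarp; then reverse → prairie.

prairie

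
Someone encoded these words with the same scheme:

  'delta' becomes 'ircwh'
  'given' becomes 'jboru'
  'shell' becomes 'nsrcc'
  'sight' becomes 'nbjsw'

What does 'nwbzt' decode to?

stick

Each letter's alphabet position (a=0..z=25) is mapped through 9·x+7 mod 26 — an affine cipher.
Undoing it on nwbzt: n(13)→3·(13−7)≡18=s; w(22)→3·(22−7)≡19=t; b(1)→3·(1−7)≡8=i; z(25)→3·(25−7)≡2=c; t(19)→3·(19−7)≡10=k (all mod 26).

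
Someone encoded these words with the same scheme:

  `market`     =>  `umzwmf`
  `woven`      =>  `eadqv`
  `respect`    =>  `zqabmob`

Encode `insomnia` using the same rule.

Shifts by position in market: pos 0: m→u (+8), pos 1: a→m (+12), pos 2: r→z (+8), pos 3: k→w (+12) — repeating every 2. A repeating key of period 2 is used — shifts +8, +12 over and over.
Applying it to insomnia: i+8=q, n+12=z, s+8=a, o+12=a, m+8=u, n+12=z, i+8=q, a+12=m.

qzaauzqm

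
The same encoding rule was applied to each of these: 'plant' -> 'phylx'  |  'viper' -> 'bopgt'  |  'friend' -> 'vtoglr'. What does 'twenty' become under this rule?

p(15)→p(15) and l(11)→h(7) fit y≡15x+24 (mod 26); the inverse of 15 mod 26 is 7. Each letter's alphabet position (a=0..z=25) is mapped through 15·x+24 mod 26 — an affine cipher.
For twenty: t(19)→15·19+24≡23=x; w(22)→15·22+24≡16=q; e(4)→15·4+24≡6=g; n(13)→15·13+24≡11=l; t(19)→15·19+24≡23=x; y(24)→15·24+24≡20=u (all mod 26).

xqglxu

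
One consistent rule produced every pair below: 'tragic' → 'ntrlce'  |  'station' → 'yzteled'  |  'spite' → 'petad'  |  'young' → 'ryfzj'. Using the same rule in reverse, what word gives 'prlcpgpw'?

Two steps: reverse the string, then apply a Caesar shift of +11.
Undoing it on prlcpgpw: shift back: p−11=e, r−11=g, l−11=a, c−11=r, p−11=e, g−11=v, p−11=e, w−11=l → egarevel; then reverse → leverage.

leverage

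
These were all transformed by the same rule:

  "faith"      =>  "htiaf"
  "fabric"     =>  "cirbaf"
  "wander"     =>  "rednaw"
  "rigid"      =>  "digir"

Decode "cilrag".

The output letters match the input read backwards: faith reversed is htiaf. It's just the letters in reverse order.
Decoding cilrag: then reverse → garlic.

garlic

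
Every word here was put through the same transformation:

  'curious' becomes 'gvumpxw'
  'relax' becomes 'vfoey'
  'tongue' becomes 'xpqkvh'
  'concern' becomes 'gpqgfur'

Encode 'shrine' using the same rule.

Shifts by position in curious: pos 0: c→g (+4), pos 1: u→v (+1), pos 2: r→u (+3), pos 3: i→m (+4), pos 4: o→p (+1), pos 5: u→x (+3) — repeating every 3. The shifts repeat in a cycle of length 3: positions 0,1,… shift by +4, +1, +3, then the pattern repeats.
For shrine: s+4=w, h+1=i, r+3=u, i+4=m, n+1=o, e+3=h.

wiumoh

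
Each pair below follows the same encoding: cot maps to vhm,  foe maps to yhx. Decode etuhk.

labor

Compare letters: c→v is +19, o→h is +19, t→m is +19 — a constant shift. Each letter is shifted forward by 19 in the alphabet (a Caesar shift of +19).
Undoing it on etuhk: e−19=l, t−19=a, u−19=b, h−19=o, k−19=r.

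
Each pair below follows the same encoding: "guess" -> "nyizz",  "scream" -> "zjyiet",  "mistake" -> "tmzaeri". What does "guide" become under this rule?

The shift depends on letter class: consonant g→n is +7, but vowel u→y is +4. The rule splits by letter class: vowels +4, consonants +7.
For guide: g(cons)+7=n, u(vowel)+4=y, i(vowel)+4=m, d(cons)+7=k, e(vowel)+4=i.

nymki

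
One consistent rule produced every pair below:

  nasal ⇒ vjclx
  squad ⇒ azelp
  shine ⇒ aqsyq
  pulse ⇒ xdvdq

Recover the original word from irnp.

In nasal: n→v is +8, a→j is +9, s→c is +10, a→l is +11 — the shift increases by 1 each position. Letter i (0-indexed) is shifted by i+8, so successive shifts are 8, 9, 10, ….
Undoing it on irnp: i−8=a, r−9=i, n−10=d, p−11=e.

aide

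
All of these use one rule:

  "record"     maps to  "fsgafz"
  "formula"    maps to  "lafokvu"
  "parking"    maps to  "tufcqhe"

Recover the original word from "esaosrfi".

r(17)→f(5) and e(4)→s(18) fit y≡19x+20 (mod 26); the inverse of 19 mod 26 is 11. Treating letters as 0–25, the rule is x ↦ 19x + 20 (mod 26).
Decoding esaosrfi: e(4)→11·(4−20)≡6=g; s(18)→11·(18−20)≡4=e; a(0)→11·(0−20)≡14=o; o(14)→11·(14−20)≡12=m; s(18)→11·(18−20)≡4=e; r(17)→11·(17−20)≡19=t; f(5)→11·(5−20)≡17=r; i(8)→11·(8−20)≡24=y (all mod 26).

geometry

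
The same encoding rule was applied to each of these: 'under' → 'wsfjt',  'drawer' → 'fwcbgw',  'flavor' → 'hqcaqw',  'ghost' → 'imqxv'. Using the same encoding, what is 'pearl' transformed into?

It's a Vigenère-style cipher with numeric key [2,5]: position i shifts by key[i mod 2].
Applying it to pearl: p+2=r, e+5=j, a+2=c, r+5=w, l+2=n.

rjcwn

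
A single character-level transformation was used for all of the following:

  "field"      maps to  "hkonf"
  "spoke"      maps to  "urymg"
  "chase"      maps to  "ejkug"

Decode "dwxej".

bunch

Shifts by position in field: pos 0: f→h (+2), pos 1: i→k (+2), pos 2: e→o (+10), pos 3: l→n (+2), pos 4: d→f (+2) — repeating every 3. The shifts repeat in a cycle of length 3: positions 0,1,… shift by +2, +2, +10, then the pattern repeats.
Reversing it on dwxej: d−2=b, w−2=u, x−10=n, e−2=c, j−2=h.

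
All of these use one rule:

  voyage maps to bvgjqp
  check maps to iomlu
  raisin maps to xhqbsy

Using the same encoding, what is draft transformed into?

In voyage: v→b is +6, o→v is +7, y→g is +8, a→j is +9 — the shift increases by 1 each position. The shift increases by 1 at each position, starting from +6: 6, 7, 8, ….
On draft: d+6=j, r+7=y, a+8=i, f+9=o, t+10=d.

jyiod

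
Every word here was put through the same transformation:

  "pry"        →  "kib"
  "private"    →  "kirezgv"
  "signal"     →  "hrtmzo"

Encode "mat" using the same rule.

Each pair mirrors across the alphabet (p↔k, r↔i, y↔b): positions sum to 25. This is the alphabet-reversal cipher (Atbash): a becomes z, b becomes y, etc.
Applying it to mat: m↔n, a↔z, t↔g.

nzg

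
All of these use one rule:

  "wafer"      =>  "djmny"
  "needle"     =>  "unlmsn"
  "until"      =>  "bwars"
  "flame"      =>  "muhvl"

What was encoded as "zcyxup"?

Shifts by position in wafer: pos 0: w→d (+7), pos 1: a→j (+9), pos 2: f→m (+7), pos 3: e→n (+9) — repeating every 2. It's a Vigenère-style cipher with numeric key [7,9]: position i shifts by key[i mod 2].
Reversing it on zcyxup: z−7=s, c−9=t, y−7=r, x−9=o, u−7=n, p−9=g.

strong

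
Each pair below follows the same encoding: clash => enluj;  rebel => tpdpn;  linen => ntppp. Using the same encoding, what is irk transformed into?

ttm

The rule splits by letter class: vowels +11, consonants +2.
For irk: i(vowel)+11=t, r(cons)+2=t, k(cons)+2=m.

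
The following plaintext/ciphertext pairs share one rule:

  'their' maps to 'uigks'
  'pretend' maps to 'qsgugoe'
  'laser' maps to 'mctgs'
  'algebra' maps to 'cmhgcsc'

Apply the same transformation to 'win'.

The shift depends on letter class: consonant t→u is +1, but vowel e→g is +2. The rule splits by letter class: vowels +2, consonants +1.
For win: w(cons)+1=x, i(vowel)+2=k, n(cons)+1=o.

xko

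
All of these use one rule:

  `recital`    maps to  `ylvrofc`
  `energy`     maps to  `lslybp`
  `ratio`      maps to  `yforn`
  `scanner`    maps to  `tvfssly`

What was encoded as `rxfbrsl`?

imagine

r(17)→y(24) and e(4)→l(11) fit y≡21x+5 (mod 26); the inverse of 21 mod 26 is 5. Treating letters as 0–25, the rule is x ↦ 21x + 5 (mod 26).
Decoding rxfbrsl: r(17)→5·(17−5)≡8=i; x(23)→5·(23−5)≡12=m; f(5)→5·(5−5)≡0=a; b(1)→5·(1−5)≡6=g; r(17)→5·(17−5)≡8=i; s(18)→5·(18−5)≡13=n; l(11)→5·(11−5)≡4=e (all mod 26).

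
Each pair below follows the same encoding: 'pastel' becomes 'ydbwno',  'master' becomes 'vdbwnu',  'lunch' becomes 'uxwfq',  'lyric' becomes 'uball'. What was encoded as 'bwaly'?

strip

Shifts by position in pastel: pos 0: p→y (+9), pos 1: a→d (+3), pos 2: s→b (+9), pos 3: t→w (+3) — repeating every 2. The shifts repeat in a cycle of length 2: positions 0,1,… shift by +9, +3, then the pattern repeats.
Undoing it on bwaly: b−9=s, w−3=t, a−9=r, l−3=i, y−9=p.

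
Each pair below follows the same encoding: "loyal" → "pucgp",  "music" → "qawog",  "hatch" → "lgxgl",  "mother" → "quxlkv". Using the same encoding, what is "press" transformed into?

The shift depends on letter class: consonant l→p is +4, but vowel o→u is +6. Vowels shift forward by 6 and consonants shift forward by 4.
Applying it to press: p(cons)+4=t, r(cons)+4=v, e(vowel)+6=k, s(cons)+4=w, s(cons)+4=w.

tvkww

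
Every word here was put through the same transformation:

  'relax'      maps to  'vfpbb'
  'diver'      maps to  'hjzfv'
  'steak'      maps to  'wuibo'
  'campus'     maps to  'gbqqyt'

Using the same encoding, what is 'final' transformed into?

The shifts repeat in a cycle of length 2: positions 0,1,… shift by +4, +1, then the pattern repeats.
On final: f+4=j, i+1=j, n+4=r, a+1=b, l+4=p.

jjrbp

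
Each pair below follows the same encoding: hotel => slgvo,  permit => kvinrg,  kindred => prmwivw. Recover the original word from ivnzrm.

Each pair mirrors across the alphabet (h↔s, o↔l, t↔g): positions sum to 25. Letters are reflected about the middle of the alphabet (position → 25−position): Atbash.
Reversing it on ivnzrm: i↔r, v↔e, n↔m, z↔a, r↔i, m↔n.

remain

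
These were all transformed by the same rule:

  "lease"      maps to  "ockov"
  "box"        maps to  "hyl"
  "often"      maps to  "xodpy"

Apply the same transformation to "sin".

The output letters match the input read backwards, each shifted +10: lease reversed is esael. Two steps: reverse the string, then apply a Caesar shift of +10.
On sin: reverse → nis; then shift: n+10=x, i+10=s, s+10=c.

xsc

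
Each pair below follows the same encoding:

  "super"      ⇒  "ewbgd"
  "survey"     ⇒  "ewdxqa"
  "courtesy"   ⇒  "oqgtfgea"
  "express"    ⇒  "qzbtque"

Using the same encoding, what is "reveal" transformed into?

dghgmn

The shifts repeat in a cycle of length 2: positions 0,1,… shift by +12, +2, then the pattern repeats.
On reveal: r+12=d, e+2=g, v+12=h, e+2=g, a+12=m, l+2=n.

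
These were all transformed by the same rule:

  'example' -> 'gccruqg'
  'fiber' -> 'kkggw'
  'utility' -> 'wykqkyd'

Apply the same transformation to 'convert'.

hqsagwy

The shift depends on letter class: consonant x→c is +5, but vowel e→g is +2. Two shifts are in play — +2 for a/e/i/o/u, +5 for every other letter.
For convert: c(cons)+5=h, o(vowel)+2=q, n(cons)+5=s, v(cons)+5=a, e(vowel)+2=g, r(cons)+5=w, t(cons)+5=y.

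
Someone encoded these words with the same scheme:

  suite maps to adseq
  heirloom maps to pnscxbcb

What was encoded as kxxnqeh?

concert

In suite: s→a is +8, u→d is +9, i→s is +10, t→e is +11 — the shift increases by 1 each position. Letter i (0-indexed) is shifted by i+8, so successive shifts are 8, 9, 10, ….
Reversing it on kxxnqeh: k−8=c, x−9=o, x−10=n, n−11=c, q−12=e, e−13=r, h−14=t.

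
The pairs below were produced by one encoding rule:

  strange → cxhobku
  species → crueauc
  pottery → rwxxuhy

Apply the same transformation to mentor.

s(18)→c(2) and t(19)→x(23) fit y≡21x+14 (mod 26); the inverse of 21 mod 26 is 5. This is an affine cipher: with a=0,…,z=25, each position x becomes (21x+14) mod 26.
For mentor: m(12)→21·12+14≡6=g; e(4)→21·4+14≡20=u; n(13)→21·13+14≡1=b; t(19)→21·19+14≡23=x; o(14)→21·14+14≡22=w; r(17)→21·17+14≡7=h (all mod 26).

gubxwh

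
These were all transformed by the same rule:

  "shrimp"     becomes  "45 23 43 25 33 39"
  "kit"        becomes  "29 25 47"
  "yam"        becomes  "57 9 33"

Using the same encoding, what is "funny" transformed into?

The formula is n = 2×(alphabet index, a=1) + 7.
On funny: f=6→19, u=21→49, n=14→35, n=14→35, y=25→57.

19 49 35 35 57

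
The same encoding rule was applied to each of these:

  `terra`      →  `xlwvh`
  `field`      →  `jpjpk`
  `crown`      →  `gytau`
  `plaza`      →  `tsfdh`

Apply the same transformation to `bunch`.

Shifts by position in terra: pos 0: t→x (+4), pos 1: e→l (+7), pos 2: r→w (+5), pos 3: r→v (+4), pos 4: a→h (+7) — repeating every 3. The shifts repeat in a cycle of length 3: positions 0,1,… shift by +4, +7, +5, then the pattern repeats.
For bunch: b+4=f, u+7=b, n+5=s, c+4=g, h+7=o.

fbsgo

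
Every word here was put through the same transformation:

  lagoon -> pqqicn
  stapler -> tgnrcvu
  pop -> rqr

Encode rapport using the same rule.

vtqrrct

The output letters match the input read backwards, each shifted +2: lagoon reversed is noogal. Two steps: reverse the string, then apply a Caesar shift of +2.
For rapport: reverse → troppar; then shift: t+2=v, r+2=t, o+2=q, p+2=r, p+2=r, a+2=c, r+2=t.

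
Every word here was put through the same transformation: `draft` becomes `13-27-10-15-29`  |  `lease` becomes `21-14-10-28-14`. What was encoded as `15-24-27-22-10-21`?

formal

The number is (letter's place in the alphabet, a=1) + 9.
Undoing it on 15-24-27-22-10-21: 15→(15−9)÷1=6=f, 24→(24−9)÷1=15=o, 27→(27−9)÷1=18=r, 22→(22−9)÷1=13=m, 10→(10−9)÷1=1=a, 21→(21−9)÷1=12=l.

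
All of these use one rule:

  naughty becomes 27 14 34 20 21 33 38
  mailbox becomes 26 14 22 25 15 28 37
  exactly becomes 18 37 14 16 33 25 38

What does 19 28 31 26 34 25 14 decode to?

formula

Each letter is replaced by its alphabet position (a=1..z=26) + 13.
Decoding 19 28 31 26 34 25 14: 19→(19−13)÷1=6=f, 28→(28−13)÷1=15=o, 31→(31−13)÷1=18=r, 26→(26−13)÷1=13=m, 34→(34−13)÷1=21=u, 25→(25−13)÷1=12=l, 14→(14−13)÷1=1=a.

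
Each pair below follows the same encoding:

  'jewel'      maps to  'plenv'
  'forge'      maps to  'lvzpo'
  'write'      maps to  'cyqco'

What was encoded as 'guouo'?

angle

In jewel: j→p is +6, e→l is +7, w→e is +8, e→n is +9 — the shift increases by 1 each position. Letter i (0-indexed) is shifted by i+6, so successive shifts are 6, 7, 8, ….
Reversing it on guouo: g−6=a, u−7=n, o−8=g, u−9=l, o−10=e.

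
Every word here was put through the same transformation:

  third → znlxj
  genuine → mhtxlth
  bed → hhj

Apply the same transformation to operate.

The rule splits by letter class: vowels +3, consonants +6.
Applying it to operate: o(vowel)+3=r, p(cons)+6=v, e(vowel)+3=h, r(cons)+6=x, a(vowel)+3=d, t(cons)+6=z, e(vowel)+3=h.

rvhxdzh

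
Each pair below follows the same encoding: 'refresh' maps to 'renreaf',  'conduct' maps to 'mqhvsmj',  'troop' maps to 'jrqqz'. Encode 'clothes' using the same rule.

This is an affine cipher: with a=0,…,z=25, each position x becomes (9x+20) mod 26.
On clothes: c(2)→9·2+20≡12=m; l(11)→9·11+20≡15=p; o(14)→9·14+20≡16=q; t(19)→9·19+20≡9=j; h(7)→9·7+20≡5=f; e(4)→9·4+20≡4=e; s(18)→9·18+20≡0=a (all mod 26).

mpqjfea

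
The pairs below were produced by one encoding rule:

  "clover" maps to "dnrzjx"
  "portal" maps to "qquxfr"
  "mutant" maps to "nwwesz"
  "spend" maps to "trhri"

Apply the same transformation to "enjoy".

fpmsd

The shift increases by 1 at each position, starting from +1: 1, 2, 3, ….
Applying it to enjoy: e+1=f, n+2=p, j+3=m, o+4=s, y+5=d.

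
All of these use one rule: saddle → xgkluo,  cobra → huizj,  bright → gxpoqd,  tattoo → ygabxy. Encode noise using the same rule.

In saddle: s→x is +5, a→g is +6, d→k is +7, d→l is +8 — the shift increases by 1 each position. Each letter shifts forward by (position + 5), i.e. 5, 6, 7, … — the shift grows by one for each successive letter.
On noise: n+5=s, o+6=u, i+7=p, s+8=a, e+9=n.

supan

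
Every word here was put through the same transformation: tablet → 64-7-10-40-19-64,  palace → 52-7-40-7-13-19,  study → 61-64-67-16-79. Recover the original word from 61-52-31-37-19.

spike

The formula is n = 3×(alphabet index, a=1) + 4.
Reversing it on 61-52-31-37-19: 61→(61−4)÷3=19=s, 52→(52−4)÷3=16=p, 31→(31−4)÷3=9=i, 37→(37−4)÷3=11=k, 19→(19−4)÷3=5=e.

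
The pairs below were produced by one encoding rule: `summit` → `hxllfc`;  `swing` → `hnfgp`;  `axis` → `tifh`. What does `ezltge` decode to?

s(18)→h(7) and u(20)→x(23) fit y≡21x+19 (mod 26); the inverse of 21 mod 26 is 5. Each letter's alphabet position (a=0..z=25) is mapped through 21·x+19 mod 26 — an affine cipher.
Undoing it on ezltge: e(4)→5·(4−19)≡3=d; z(25)→5·(25−19)≡4=e; l(11)→5·(11−19)≡12=m; t(19)→5·(19−19)≡0=a; g(6)→5·(6−19)≡13=n; e(4)→5·(4−19)≡3=d (all mod 26).

demand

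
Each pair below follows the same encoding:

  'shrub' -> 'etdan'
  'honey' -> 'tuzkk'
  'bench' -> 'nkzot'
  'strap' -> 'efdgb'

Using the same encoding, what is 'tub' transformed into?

fan

The shift depends on letter class: consonant s→e is +12, but vowel u→a is +6. Two shifts are in play — +6 for a/e/i/o/u, +12 for every other letter.
Applying it to tub: t(cons)+12=f, u(vowel)+6=a, b(cons)+12=n.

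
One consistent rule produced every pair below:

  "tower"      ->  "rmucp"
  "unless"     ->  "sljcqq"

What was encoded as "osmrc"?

Compare letters: t→r is +24, o→m is +24, w→u is +24 — a constant shift. It's a constant shift of +24 (ROT24).
Decoding osmrc: o−24=q, s−24=u, m−24=o, r−24=t, c−24=e.

quote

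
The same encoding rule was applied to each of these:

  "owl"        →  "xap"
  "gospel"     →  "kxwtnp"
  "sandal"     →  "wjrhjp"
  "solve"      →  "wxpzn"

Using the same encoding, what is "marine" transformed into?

The shift depends on letter class: consonant w→a is +4, but vowel o→x is +9. Vowels shift forward by 9 and consonants shift forward by 4.
On marine: m(cons)+4=q, a(vowel)+9=j, r(cons)+4=v, i(vowel)+9=r, n(cons)+4=r, e(vowel)+9=n.

qjvrrn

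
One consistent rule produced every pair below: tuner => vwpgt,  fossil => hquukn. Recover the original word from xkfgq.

Each letter is shifted forward by 2 in the alphabet (a Caesar shift of +2).
Undoing it on xkfgq: x−2=v, k−2=i, f−2=d, g−2=e, q−2=o.

video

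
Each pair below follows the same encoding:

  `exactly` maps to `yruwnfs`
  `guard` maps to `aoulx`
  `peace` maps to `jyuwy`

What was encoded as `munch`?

satin

This is a Caesar cipher with shift 20.
Undoing it on munch: m−20=s, u−20=a, n−20=t, c−20=i, h−20=n.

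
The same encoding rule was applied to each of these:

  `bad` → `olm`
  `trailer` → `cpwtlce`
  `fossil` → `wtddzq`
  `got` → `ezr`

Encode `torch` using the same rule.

The output letters match the input read backwards, each shifted +11: bad reversed is dab. Read the word backwards and shift each letter +11.
Applying it to torch: reverse → hcrot; then shift: h+11=s, c+11=n, r+11=c, o+11=z, t+11=e.

sncze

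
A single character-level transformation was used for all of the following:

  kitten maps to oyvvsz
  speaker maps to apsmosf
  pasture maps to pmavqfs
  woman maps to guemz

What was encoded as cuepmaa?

k(10)→o(14) and i(8)→y(24) fit y≡21x+12 (mod 26); the inverse of 21 mod 26 is 5. Treating letters as 0–25, the rule is x ↦ 21x + 12 (mod 26).
Decoding cuepmaa: c(2)→5·(2−12)≡2=c; u(20)→5·(20−12)≡14=o; e(4)→5·(4−12)≡12=m; p(15)→5·(15−12)≡15=p; m(12)→5·(12−12)≡0=a; a(0)→5·(0−12)≡18=s; a(0)→5·(0−12)≡18=s (all mod 26).

compass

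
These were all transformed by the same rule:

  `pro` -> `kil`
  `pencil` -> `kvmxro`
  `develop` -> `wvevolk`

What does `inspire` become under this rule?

rmhkriv

Each pair mirrors across the alphabet (p↔k, r↔i, o↔l): positions sum to 25. Each letter is replaced by its mirror in the alphabet: a↔z, b↔y, c↔x, and so on (the Atbash cipher).
Applying it to inspire: i↔r, n↔m, s↔h, p↔k, i↔r, r↔i, e↔v.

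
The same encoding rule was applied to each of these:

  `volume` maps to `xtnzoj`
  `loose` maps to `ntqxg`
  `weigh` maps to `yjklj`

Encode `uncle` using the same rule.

wseqg

Shifts by position in volume: pos 0: v→x (+2), pos 1: o→t (+5), pos 2: l→n (+2), pos 3: u→z (+5) — repeating every 2. A repeating key of period 2 is used — shifts +2, +5 over and over.
For uncle: u+2=w, n+5=s, c+2=e, l+5=q, e+2=g.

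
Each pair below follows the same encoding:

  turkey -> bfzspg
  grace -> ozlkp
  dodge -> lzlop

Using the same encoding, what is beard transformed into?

The shift depends on letter class: consonant t→b is +8, but vowel u→f is +11. Two shifts are in play — +11 for a/e/i/o/u, +8 for every other letter.
Applying it to beard: b(cons)+8=j, e(vowel)+11=p, a(vowel)+11=l, r(cons)+8=z, d(cons)+8=l.

jplzl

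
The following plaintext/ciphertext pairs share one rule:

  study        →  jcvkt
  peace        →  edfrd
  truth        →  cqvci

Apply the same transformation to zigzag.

s(18)→j(9) and t(19)→c(2) fit y≡19x+5 (mod 26); the inverse of 19 mod 26 is 11. This is an affine cipher: with a=0,…,z=25, each position x becomes (19x+5) mod 26.
For zigzag: z(25)→19·25+5≡12=m; i(8)→19·8+5≡1=b; g(6)→19·6+5≡15=p; z(25)→19·25+5≡12=m; a(0)→19·0+5≡5=f; g(6)→19·6+5≡15=p (all mod 26).

mbpmfp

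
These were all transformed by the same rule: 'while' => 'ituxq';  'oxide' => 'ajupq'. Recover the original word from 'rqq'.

Every letter moves 12 places later in the alphabet, wrapping around z→a.
Undoing it on rqq: r−12=f, q−12=e, q−12=e.

fee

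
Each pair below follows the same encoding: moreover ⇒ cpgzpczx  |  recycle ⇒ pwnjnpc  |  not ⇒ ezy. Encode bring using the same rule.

The word is reversed, then every letter is shifted forward by 11.
For bring: reverse → gnirb; then shift: g+11=r, n+11=y, i+11=t, r+11=c, b+11=m.

rytcm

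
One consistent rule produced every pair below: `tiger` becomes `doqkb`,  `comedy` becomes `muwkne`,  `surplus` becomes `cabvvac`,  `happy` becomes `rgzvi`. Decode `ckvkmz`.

Shifts by position in tiger: pos 0: t→d (+10), pos 1: i→o (+6), pos 2: g→q (+10), pos 3: e→k (+6) — repeating every 2. A repeating key of period 2 is used — shifts +10, +6 over and over.
Reversing it on ckvkmz: c−10=s, k−6=e, v−10=l, k−6=e, m−10=c, z−6=t.

select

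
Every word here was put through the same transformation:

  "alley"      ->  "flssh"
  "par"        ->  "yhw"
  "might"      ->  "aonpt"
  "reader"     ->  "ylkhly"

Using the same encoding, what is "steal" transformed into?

The output letters match the input read backwards, each shifted +7: alley reversed is yella. The word is reversed, then every letter is shifted forward by 7.
For steal: reverse → laets; then shift: l+7=s, a+7=h, e+7=l, t+7=a, s+7=z.

shlaz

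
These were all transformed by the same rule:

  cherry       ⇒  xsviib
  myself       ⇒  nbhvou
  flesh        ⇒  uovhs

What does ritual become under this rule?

irgfzo

Each pair mirrors across the alphabet (c↔x, h↔s, e↔v): positions sum to 25. Letters are reflected about the middle of the alphabet (position → 25−position): Atbash.
On ritual: r↔i, i↔r, t↔g, u↔f, a↔z, l↔o.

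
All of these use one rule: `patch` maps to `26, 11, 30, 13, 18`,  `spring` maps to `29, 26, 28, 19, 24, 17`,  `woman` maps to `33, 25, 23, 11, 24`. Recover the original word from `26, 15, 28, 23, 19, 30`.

p is letter #16 and maps to 26: an offset of 10. Each letter is replaced by its alphabet position (a=1..z=26) + 10.
Undoing it on 26, 15, 28, 23, 19, 30: 26→(26−10)÷1=16=p, 15→(15−10)÷1=5=e, 28→(28−10)÷1=18=r, 23→(23−10)÷1=13=m, 19→(19−10)÷1=9=i, 30→(30−10)÷1=20=t.

permit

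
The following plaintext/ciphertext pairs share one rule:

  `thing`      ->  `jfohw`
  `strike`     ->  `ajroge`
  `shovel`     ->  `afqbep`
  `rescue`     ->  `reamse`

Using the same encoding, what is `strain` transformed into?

ajruoh

Each letter's alphabet position (a=0..z=25) is mapped through 9·x+20 mod 26 — an affine cipher.
For strain: s(18)→9·18+20≡0=a; t(19)→9·19+20≡9=j; r(17)→9·17+20≡17=r; a(0)→9·0+20≡20=u; i(8)→9·8+20≡14=o; n(13)→9·13+20≡7=h (all mod 26).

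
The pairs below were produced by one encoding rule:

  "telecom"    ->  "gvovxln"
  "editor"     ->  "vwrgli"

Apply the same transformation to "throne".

Each pair mirrors across the alphabet (t↔g, e↔v, l↔o): positions sum to 25. Letters are reflected about the middle of the alphabet (position → 25−position): Atbash.
On throne: t↔g, h↔s, r↔i, o↔l, n↔m, e↔v.

gsilmv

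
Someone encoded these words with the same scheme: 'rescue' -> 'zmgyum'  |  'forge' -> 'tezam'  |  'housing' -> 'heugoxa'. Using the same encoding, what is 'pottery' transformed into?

lennmzw

r(17)→z(25) and e(4)→m(12) fit y≡7x+10 (mod 26); the inverse of 7 mod 26 is 15. This is an affine cipher: with a=0,…,z=25, each position x becomes (7x+10) mod 26.
Applying it to pottery: p(15)→7·15+10≡11=l; o(14)→7·14+10≡4=e; t(19)→7·19+10≡13=n; t(19)→7·19+10≡13=n; e(4)→7·4+10≡12=m; r(17)→7·17+10≡25=z; y(24)→7·24+10≡22=w (all mod 26).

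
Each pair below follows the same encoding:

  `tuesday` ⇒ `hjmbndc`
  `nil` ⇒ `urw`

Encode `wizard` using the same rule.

majirf

The output letters match the input read backwards, each shifted +9: tuesday reversed is yadseut. Read the word backwards and shift each letter +9.
On wizard: reverse → draziw; then shift: d+9=m, r+9=a, a+9=j, z+9=i, i+9=r, w+9=f.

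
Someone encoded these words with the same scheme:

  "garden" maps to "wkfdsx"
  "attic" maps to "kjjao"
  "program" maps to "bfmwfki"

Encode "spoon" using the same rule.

ubmmx

Each letter's alphabet position (a=0..z=25) is mapped through 15·x+10 mod 26 — an affine cipher.
For spoon: s(18)→15·18+10≡20=u; p(15)→15·15+10≡1=b; o(14)→15·14+10≡12=m; o(14)→15·14+10≡12=m; n(13)→15·13+10≡23=x (all mod 26).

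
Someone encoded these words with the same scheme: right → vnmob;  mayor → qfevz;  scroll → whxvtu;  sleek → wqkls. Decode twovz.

prior

In right: r→v is +4, i→n is +5, g→m is +6, h→o is +7 — the shift increases by 1 each position. Each letter shifts forward by (position + 4), i.e. 4, 5, 6, … — the shift grows by one for each successive letter.
Undoing it on twovz: t−4=p, w−5=r, o−6=i, v−7=o, z−8=r.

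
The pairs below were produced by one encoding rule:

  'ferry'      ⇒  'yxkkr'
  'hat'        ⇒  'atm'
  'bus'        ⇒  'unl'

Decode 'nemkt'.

ultra

It's a constant shift of +19 (ROT19).
Decoding nemkt: n−19=u, e−19=l, m−19=t, k−19=r, t−19=a.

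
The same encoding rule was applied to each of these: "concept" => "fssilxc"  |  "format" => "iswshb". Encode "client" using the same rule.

fpnkub

In concept: c→f is +3, o→s is +4, n→s is +5, c→i is +6 — the shift increases by 1 each position. Each letter shifts forward by (position + 3), i.e. 3, 4, 5, … — the shift grows by one for each successive letter.
For client: c+3=f, l+4=p, i+5=n, e+6=k, n+7=u, t+8=b.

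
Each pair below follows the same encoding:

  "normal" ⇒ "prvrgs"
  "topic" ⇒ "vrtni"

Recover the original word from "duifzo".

In normal: n→p is +2, o→r is +3, r→v is +4, m→r is +5 — the shift increases by 1 each position. Each letter shifts forward by (position + 2), i.e. 2, 3, 4, … — the shift grows by one for each successive letter.
Decoding duifzo: d−2=b, u−3=r, i−4=e, f−5=a, z−6=t, o−7=h.

breath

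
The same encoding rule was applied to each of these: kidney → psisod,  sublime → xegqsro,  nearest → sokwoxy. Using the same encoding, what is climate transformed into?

hqsrkyo

The shift depends on letter class: consonant k→p is +5, but vowel i→s is +10. Vowels shift forward by 10 and consonants shift forward by 5.
On climate: c(cons)+5=h, l(cons)+5=q, i(vowel)+10=s, m(cons)+5=r, a(vowel)+10=k, t(cons)+5=y, e(vowel)+10=o.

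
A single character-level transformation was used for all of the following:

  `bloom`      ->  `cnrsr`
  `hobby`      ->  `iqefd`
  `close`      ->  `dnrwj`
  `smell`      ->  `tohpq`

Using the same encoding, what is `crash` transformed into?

dtdwm

Each letter shifts forward by (position + 1), i.e. 1, 2, 3, … — the shift grows by one for each successive letter.
On crash: c+1=d, r+2=t, a+3=d, s+4=w, h+5=m.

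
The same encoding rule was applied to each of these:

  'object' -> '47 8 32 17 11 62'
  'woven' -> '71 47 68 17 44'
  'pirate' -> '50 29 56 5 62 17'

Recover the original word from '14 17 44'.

den

o(#15)→47 and b(#2)→8: differences scale by 3, so n = 3·pos + 2. Each letter becomes 3×(its alphabet position, a=1..z=26) + 2.
Reversing it on 14 17 44: 14→(14−2)÷3=4=d, 17→(17−2)÷3=5=e, 44→(44−2)÷3=14=n.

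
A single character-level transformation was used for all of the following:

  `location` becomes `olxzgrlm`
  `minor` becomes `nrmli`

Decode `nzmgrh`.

mantis

Each pair mirrors across the alphabet (l↔o, o↔l, c↔x): positions sum to 25. Each letter is replaced by its mirror in the alphabet: a↔z, b↔y, c↔x, and so on (the Atbash cipher).
Reversing it on nzmgrh: n↔m, z↔a, m↔n, g↔t, r↔i, h↔s.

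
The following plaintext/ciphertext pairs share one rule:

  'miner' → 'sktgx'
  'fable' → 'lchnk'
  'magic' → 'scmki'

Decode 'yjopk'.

shine

It's a Vigenère-style cipher with numeric key [6,2]: position i shifts by key[i mod 2].
Decoding yjopk: y−6=s, j−2=h, o−6=i, p−2=n, k−6=e.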